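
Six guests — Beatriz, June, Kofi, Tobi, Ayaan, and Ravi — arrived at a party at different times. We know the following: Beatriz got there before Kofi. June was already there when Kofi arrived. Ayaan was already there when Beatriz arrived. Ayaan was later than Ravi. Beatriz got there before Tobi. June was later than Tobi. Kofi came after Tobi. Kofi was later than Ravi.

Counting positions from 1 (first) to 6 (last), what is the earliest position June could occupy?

Ayaan, Beatriz, Ravi, and Tobi must all come before June — 4 forced predecessors.
Nothing else is forced ahead of June, so their earliest slot is position 4 + 1 = 5.

5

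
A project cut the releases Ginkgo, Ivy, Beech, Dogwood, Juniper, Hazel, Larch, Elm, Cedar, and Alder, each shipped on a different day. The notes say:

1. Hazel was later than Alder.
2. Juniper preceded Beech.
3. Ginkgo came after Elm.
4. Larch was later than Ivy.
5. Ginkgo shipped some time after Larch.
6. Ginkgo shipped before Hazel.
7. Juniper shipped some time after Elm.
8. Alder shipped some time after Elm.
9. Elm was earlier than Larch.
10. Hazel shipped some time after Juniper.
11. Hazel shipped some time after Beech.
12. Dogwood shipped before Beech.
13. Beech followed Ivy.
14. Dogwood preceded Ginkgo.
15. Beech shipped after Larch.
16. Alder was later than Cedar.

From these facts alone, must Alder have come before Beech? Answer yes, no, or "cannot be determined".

No chain of stated constraints runs from Alder to Beech, and none runs from Beech to Alder either.
So the relative order of Alder and Beech is not fixed by the given facts.

cannot be determined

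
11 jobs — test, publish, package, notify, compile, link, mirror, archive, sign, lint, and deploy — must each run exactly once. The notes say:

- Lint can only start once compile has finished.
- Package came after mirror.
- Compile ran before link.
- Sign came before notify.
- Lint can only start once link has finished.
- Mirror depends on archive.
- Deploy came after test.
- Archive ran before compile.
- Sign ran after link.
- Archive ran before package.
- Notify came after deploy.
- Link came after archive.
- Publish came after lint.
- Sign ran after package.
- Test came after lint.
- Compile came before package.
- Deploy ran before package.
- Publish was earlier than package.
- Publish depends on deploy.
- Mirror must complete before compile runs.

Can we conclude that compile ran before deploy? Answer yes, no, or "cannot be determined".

yes

Chain the constraints: compile → lint → test → deploy. Each link is directly stated, so compile comes before deploy.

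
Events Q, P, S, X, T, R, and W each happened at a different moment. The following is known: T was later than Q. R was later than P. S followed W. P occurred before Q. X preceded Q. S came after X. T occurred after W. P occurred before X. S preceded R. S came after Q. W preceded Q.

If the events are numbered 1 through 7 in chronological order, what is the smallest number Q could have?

4

P, W, and X must all come before Q — 3 forced predecessors.
Nothing else is forced ahead of Q, so its earliest slot is position 3 + 1 = 4.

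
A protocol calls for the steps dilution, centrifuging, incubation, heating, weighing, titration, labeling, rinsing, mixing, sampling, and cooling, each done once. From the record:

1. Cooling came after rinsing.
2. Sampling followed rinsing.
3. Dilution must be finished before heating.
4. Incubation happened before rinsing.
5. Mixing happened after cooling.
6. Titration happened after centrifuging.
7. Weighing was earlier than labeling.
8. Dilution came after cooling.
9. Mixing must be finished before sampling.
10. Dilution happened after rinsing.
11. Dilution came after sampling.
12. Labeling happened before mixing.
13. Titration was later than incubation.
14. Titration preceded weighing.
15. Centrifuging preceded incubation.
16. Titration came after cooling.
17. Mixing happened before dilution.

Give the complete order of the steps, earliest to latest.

centrifuging, incubation, rinsing, cooling, titration, weighing, labeling, mixing, sampling, dilution, heating

The constraints fix every adjacent pair, so only one ordering works:
centrifuging → incubation → rinsing → cooling → titration → weighing → labeling → mixing → sampling → dilution → heating.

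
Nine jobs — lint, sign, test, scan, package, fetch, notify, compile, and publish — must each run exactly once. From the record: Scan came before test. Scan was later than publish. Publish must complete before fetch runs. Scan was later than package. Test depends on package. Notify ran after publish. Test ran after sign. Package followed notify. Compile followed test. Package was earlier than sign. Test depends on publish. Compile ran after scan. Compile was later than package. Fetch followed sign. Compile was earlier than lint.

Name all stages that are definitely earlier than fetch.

notify, package, publish, sign

Directly stated before fetch: publish and sign.
Notify reaches fetch via notify → package → sign → fetch.
Package reaches fetch via package → sign → fetch.
No chain forces scan (or any of the others) ahead of fetch.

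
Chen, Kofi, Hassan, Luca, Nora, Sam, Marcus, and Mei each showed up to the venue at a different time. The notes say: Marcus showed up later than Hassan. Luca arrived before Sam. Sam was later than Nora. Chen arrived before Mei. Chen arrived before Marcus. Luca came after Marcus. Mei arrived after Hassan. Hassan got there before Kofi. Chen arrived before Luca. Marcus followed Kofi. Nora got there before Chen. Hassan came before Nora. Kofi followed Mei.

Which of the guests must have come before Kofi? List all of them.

Directly stated before Kofi: Hassan and Mei.
Chen reaches Kofi via Chen → Mei → Kofi.
Nora reaches Kofi via Nora → Chen → Mei → Kofi.
No chain forces Marcus (or any of the others) ahead of Kofi.

Chen, Hassan, Mei, Nora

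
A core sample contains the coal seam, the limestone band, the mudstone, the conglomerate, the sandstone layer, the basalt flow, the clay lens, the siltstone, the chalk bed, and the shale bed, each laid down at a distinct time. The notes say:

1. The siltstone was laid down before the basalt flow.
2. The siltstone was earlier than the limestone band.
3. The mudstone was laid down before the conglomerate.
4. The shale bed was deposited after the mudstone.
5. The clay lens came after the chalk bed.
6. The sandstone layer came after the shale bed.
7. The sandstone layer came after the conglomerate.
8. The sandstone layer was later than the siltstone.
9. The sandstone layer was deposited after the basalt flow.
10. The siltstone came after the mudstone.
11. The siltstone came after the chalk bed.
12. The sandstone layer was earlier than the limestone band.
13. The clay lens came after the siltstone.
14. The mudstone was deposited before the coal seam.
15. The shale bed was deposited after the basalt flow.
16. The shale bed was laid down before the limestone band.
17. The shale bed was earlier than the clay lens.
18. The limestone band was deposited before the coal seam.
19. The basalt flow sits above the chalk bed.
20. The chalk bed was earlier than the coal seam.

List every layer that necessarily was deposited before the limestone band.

Directly stated before the limestone band: the sandstone layer, the shale bed, and the siltstone.
The basalt flow reaches the limestone band via the basalt flow → the sandstone layer → the limestone band.
The chalk bed reaches the limestone band via the chalk bed → the siltstone → the limestone band.
The conglomerate reaches the limestone band via the conglomerate → the sandstone layer → the limestone band.
Likewise the mudstone reaches the limestone band by chaining the stated constraints.
No chain forces the coal seam (or any of the others) ahead of the limestone band.

the basalt flow, the chalk bed, the conglomerate, the mudstone, the sandstone layer, the shale bed, the siltstone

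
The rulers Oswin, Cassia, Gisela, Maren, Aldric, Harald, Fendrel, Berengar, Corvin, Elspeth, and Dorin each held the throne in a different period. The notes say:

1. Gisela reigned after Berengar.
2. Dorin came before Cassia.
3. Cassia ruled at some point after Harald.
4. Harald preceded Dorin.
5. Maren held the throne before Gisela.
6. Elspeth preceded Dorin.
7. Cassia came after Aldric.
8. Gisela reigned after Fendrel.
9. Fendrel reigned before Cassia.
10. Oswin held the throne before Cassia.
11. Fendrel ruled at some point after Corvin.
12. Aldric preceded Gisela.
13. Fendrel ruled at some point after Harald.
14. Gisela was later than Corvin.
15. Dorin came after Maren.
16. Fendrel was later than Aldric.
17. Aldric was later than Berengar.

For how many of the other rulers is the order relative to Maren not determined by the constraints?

Forced after Maren: Cassia, Dorin, and Gisela.
That leaves Aldric, Berengar, Corvin, Elspeth, Fendrel, Harald, and Oswin with no forced order relative to Maren — 7.

7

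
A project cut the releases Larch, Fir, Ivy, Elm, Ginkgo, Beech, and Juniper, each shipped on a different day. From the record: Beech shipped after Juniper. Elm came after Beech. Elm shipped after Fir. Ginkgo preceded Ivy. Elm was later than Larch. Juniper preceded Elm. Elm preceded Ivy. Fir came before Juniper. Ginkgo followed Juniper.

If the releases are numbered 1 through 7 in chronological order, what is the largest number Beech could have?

Beech must come before Elm and Ivy — 2 releases forced after it.
Everything else can be placed before Beech in some valid order, so Beech can sit as late as position 7 − 2 = 5.

5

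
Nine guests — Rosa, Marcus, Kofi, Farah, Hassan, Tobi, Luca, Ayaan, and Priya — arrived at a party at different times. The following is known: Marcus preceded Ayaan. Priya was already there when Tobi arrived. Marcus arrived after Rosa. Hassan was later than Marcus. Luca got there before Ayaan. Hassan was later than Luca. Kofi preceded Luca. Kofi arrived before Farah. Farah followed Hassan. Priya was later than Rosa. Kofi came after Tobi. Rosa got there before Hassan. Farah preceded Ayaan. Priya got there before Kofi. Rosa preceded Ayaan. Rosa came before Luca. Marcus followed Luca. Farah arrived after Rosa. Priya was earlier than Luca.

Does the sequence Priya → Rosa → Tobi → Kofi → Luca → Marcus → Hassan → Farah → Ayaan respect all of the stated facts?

no

The constraints require Rosa before Priya, but in the proposed sequence Priya appears ahead of Rosa. That one violation is enough.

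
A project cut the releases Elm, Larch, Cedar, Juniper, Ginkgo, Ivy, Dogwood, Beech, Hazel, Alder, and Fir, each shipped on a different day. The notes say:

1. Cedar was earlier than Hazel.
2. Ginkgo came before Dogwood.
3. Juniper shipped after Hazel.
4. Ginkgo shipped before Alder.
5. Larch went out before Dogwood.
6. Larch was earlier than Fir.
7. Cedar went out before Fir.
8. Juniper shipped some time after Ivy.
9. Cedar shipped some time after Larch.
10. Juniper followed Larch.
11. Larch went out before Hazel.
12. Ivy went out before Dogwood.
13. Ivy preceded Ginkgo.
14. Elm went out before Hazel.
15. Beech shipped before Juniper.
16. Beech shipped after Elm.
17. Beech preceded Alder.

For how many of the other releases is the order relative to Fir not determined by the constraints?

8

Forced before Fir: Cedar and Larch.
That leaves Alder, Beech, Dogwood, Elm, Ginkgo, Hazel, Ivy, and Juniper with no forced order relative to Fir — 8.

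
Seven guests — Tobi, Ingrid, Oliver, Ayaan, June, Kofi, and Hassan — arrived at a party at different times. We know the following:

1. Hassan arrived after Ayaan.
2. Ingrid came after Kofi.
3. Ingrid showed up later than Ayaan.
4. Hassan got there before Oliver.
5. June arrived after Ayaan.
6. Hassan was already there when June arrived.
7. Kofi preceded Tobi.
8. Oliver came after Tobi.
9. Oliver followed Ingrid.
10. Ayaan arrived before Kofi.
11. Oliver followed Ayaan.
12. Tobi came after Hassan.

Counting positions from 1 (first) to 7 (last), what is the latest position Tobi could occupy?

6

Tobi must come before Oliver — 1 guest forced after them.
Everything else can be placed before Tobi in some valid order, so Tobi can sit as late as position 7 − 1 = 6.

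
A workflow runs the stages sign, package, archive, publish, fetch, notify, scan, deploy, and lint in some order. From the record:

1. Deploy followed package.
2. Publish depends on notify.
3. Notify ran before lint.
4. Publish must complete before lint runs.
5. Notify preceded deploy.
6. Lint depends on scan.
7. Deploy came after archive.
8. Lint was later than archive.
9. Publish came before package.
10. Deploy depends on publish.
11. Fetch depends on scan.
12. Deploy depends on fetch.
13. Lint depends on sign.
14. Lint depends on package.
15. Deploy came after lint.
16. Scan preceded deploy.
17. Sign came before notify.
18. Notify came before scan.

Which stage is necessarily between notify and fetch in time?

scan

Tracing the constraints gives notify → scan → fetch, so scan sits after notify and before fetch.
No other stage is forced both after notify and before fetch.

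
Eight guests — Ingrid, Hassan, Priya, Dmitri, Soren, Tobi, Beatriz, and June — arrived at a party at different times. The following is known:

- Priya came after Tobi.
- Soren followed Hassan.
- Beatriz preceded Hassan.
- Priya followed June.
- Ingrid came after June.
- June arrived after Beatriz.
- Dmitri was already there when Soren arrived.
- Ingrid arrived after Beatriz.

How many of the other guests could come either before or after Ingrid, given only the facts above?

5

Forced before Ingrid: Beatriz and June.
That leaves Dmitri, Hassan, Priya, Soren, and Tobi with no forced order relative to Ingrid — 5.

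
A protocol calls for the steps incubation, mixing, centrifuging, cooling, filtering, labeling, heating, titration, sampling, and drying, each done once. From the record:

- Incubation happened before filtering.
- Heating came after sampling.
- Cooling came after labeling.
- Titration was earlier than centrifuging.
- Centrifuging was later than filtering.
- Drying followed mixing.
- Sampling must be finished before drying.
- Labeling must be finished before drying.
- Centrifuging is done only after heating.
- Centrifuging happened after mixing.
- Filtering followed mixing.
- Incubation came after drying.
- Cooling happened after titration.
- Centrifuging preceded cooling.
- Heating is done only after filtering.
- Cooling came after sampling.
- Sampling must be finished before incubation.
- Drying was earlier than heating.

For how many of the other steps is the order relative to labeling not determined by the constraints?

Forced after labeling: centrifuging, cooling, drying, filtering, heating, and incubation.
That leaves mixing, sampling, and titration with no forced order relative to labeling — 3.

3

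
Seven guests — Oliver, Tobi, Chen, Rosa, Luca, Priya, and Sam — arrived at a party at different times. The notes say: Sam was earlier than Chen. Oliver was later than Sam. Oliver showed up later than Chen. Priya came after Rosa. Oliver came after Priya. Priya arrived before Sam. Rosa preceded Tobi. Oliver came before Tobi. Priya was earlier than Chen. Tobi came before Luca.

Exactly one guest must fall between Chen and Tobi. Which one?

Tracing the constraints gives Chen → Oliver → Tobi, so Oliver sits after Chen and before Tobi.
No other guest is forced both after Chen and before Tobi.

Oliver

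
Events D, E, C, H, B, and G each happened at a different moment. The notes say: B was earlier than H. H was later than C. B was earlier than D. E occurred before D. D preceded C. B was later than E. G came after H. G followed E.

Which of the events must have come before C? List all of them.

Directly stated before C: D.
B reaches C via B → D → C.
E reaches C via E → D → C.
No chain forces G (or any of the others) ahead of C.

B, D, E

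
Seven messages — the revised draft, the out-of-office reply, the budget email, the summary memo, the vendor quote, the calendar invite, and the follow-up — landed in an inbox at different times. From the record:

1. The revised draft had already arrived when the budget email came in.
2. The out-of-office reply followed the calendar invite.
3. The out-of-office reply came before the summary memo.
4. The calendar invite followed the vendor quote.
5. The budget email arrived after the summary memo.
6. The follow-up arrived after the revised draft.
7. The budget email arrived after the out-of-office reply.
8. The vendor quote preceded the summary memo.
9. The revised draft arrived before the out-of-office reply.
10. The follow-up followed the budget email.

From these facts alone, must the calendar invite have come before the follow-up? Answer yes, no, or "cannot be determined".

yes

Chain the constraints: the calendar invite → the out-of-office reply → the budget email → the follow-up. Each link is directly stated, so the calendar invite comes before the follow-up.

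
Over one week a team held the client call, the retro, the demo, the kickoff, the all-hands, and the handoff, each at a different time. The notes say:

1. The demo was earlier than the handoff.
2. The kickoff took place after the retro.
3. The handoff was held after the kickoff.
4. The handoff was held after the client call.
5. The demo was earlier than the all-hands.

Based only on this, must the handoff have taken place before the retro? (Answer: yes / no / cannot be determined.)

no

Tracing the constraints gives the retro → the kickoff → the handoff, so the retro must come before the handoff.
That means the handoff cannot be before the retro.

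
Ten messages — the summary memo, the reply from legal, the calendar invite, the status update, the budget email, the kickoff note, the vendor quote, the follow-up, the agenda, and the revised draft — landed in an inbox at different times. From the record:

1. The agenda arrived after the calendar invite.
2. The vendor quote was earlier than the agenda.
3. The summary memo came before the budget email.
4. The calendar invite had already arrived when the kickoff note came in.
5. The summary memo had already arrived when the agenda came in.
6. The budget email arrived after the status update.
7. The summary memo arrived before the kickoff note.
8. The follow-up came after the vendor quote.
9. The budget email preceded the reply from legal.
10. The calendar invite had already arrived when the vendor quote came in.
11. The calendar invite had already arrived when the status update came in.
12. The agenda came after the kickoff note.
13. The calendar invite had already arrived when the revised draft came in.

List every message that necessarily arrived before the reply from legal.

Directly stated before the reply from legal: the budget email.
The calendar invite reaches the reply from legal via the calendar invite → the status update → the budget email → the reply from legal.
The status update reaches the reply from legal via the status update → the budget email → the reply from legal.
The summary memo reaches the reply from legal via the summary memo → the budget email → the reply from legal.

the budget email, the calendar invite, the status update, the summary memo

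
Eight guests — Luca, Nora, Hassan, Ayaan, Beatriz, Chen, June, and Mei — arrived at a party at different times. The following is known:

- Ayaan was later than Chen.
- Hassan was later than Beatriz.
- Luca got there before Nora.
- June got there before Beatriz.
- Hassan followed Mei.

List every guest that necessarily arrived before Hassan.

Beatriz, June, Mei

Directly stated before Hassan: Beatriz and Mei.
June reaches Hassan via June → Beatriz → Hassan.
No chain forces Chen (or any of the others) ahead of Hassan.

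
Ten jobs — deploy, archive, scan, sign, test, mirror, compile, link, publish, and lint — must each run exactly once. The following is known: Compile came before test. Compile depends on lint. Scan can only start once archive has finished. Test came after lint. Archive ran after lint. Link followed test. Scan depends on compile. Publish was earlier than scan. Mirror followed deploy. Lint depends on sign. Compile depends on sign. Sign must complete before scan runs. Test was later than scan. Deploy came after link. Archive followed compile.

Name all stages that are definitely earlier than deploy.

archive, compile, link, lint, publish, scan, sign, test

Directly stated before deploy: link.
Archive reaches deploy via archive → scan → test → link → deploy.
Compile reaches deploy via compile → test → link → deploy.
Lint reaches deploy via lint → test → link → deploy.
Likewise publish, scan, sign, and test each reach deploy by chaining the stated constraints.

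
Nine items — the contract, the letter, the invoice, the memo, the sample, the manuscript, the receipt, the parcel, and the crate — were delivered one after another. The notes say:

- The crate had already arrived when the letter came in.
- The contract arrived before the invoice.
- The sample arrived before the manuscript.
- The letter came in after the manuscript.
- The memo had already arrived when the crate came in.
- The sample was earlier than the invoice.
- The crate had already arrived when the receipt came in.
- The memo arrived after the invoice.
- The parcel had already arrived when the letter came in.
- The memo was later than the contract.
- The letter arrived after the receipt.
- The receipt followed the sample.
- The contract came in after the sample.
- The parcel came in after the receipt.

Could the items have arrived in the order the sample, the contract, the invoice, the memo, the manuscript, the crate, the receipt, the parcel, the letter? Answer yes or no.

yes

Check each stated constraint against the proposed order — e.g. the sample is ahead of the manuscript; the sample is ahead of the receipt. Every pair is in the required order; nothing is violated.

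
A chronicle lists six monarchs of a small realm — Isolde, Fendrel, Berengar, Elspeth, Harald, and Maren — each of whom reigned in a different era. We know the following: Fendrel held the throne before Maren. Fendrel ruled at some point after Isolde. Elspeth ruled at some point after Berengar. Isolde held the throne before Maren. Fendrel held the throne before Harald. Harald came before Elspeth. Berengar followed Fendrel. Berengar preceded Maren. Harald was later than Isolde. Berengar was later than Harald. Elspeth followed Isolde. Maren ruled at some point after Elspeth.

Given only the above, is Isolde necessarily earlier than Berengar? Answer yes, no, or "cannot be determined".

Chain the constraints: Isolde → Harald → Berengar. Each link is directly stated, so Isolde comes before Berengar.

yes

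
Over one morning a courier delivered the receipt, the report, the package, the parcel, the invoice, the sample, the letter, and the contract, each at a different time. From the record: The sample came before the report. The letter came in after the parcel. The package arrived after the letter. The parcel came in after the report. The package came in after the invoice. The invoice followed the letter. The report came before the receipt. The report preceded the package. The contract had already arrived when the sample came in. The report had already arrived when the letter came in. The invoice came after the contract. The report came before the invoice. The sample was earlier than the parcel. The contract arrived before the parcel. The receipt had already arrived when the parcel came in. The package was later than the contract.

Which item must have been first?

The contract has a chain of constraints placing it before every other item, so the contract must be first.

the contract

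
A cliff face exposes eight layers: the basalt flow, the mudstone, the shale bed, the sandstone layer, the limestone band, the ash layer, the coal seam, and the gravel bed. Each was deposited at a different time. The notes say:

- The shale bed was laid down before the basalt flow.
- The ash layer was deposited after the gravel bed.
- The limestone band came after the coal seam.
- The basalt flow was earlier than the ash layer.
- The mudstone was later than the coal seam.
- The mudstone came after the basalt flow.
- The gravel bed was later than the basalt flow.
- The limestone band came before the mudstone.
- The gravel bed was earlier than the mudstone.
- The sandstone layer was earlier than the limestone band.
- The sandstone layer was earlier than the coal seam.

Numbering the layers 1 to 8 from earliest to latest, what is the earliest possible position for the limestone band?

The coal seam and the sandstone layer must both come before the limestone band — 2 forced predecessors.
Nothing else is forced ahead of the limestone band, so its earliest slot is position 2 + 1 = 3.

3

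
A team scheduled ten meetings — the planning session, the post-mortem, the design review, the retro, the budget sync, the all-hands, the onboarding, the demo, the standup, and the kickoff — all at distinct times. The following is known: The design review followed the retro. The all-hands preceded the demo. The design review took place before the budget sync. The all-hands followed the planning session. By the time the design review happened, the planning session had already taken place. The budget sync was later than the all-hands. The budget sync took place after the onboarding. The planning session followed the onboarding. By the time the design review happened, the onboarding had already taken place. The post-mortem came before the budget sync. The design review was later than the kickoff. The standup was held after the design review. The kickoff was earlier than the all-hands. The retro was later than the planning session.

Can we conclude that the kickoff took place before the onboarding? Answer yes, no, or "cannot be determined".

cannot be determined

No chain of stated constraints runs from the kickoff to the onboarding, and none runs from the onboarding to the kickoff either.
So the relative order of the kickoff and the onboarding is not fixed by the given facts.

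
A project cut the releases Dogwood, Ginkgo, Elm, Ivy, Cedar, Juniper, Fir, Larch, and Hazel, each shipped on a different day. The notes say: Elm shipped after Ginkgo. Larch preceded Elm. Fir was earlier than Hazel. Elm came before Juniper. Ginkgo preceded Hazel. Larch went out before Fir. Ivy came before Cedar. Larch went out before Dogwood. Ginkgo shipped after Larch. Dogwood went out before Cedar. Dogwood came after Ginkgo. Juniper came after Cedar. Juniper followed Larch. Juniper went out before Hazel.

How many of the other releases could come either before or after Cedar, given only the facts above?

2

Forced before Cedar: Dogwood, Ginkgo, Ivy, and Larch; forced after Cedar: Hazel and Juniper.
That leaves Elm and Fir with no forced order relative to Cedar — 2.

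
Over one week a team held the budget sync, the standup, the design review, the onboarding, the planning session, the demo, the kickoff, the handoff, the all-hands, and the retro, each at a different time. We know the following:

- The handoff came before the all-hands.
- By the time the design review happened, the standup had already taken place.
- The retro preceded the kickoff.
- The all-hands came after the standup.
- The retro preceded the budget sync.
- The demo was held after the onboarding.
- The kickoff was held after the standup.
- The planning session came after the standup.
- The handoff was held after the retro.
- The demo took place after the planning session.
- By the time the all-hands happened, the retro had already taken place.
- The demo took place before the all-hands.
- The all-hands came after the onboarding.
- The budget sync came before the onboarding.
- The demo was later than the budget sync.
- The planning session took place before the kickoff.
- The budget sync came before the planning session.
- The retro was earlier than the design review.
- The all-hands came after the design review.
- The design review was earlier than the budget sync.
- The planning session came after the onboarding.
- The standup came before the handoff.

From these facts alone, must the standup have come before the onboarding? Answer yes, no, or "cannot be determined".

Chain the constraints: the standup → the design review → the budget sync → the onboarding. Each link is directly stated, so the standup comes before the onboarding.

yes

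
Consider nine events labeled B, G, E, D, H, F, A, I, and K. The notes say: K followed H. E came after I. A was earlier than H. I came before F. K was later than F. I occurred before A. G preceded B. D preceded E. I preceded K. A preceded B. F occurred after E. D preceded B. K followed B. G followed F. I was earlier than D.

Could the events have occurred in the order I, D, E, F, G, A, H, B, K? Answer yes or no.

Check each stated constraint against the proposed order — e.g. D is ahead of B; I is ahead of K. Every pair is in the required order; nothing is violated.

yes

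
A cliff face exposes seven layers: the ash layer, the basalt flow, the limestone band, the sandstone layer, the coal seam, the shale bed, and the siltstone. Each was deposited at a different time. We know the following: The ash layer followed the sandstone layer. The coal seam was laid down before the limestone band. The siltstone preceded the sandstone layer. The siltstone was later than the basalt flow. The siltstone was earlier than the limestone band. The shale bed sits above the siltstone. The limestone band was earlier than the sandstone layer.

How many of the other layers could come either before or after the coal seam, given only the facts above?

Forced after the coal seam: the ash layer, the limestone band, and the sandstone layer.
That leaves the basalt flow, the shale bed, and the siltstone with no forced order relative to the coal seam — 3.

3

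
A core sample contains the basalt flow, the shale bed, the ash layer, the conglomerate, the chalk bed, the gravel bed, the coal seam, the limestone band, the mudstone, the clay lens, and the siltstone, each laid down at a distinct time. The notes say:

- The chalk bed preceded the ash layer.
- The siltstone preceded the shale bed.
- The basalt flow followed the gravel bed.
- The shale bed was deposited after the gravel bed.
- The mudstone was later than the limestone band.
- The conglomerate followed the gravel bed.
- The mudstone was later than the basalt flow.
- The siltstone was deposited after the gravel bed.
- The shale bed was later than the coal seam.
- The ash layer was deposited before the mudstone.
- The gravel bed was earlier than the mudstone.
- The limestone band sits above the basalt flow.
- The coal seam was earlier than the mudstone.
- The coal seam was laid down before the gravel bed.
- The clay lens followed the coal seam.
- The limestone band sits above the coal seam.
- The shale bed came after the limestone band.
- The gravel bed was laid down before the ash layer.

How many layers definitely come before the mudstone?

Directly stated before the mudstone: the ash layer, the basalt flow, the coal seam, the gravel bed, and the limestone band.
The chalk bed reaches the mudstone via the chalk bed → the ash layer → the mudstone.
No chain forces the conglomerate (or any of the others) ahead of the mudstone.
That's the ash layer, the basalt flow, the chalk bed, the coal seam, the gravel bed, and the limestone band — 6 in all.

6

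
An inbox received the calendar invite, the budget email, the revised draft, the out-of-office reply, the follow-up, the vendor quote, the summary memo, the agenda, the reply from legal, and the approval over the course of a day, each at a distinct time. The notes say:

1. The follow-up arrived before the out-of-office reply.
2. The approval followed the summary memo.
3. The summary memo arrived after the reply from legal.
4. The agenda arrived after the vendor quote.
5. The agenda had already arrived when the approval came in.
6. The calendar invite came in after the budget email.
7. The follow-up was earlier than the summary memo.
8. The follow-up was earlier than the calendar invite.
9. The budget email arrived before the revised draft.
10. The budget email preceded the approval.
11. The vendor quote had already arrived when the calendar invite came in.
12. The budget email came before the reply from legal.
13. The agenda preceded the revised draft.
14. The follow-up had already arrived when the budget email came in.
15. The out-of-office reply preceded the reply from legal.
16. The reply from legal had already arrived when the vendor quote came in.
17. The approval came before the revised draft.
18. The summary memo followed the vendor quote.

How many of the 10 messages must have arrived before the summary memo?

5

Directly stated before the summary memo: the follow-up, the reply from legal, and the vendor quote.
The budget email reaches the summary memo via the budget email → the reply from legal → the summary memo.
The out-of-office reply reaches the summary memo via the out-of-office reply → the reply from legal → the summary memo.
No chain forces the approval (or any of the others) ahead of the summary memo.
That's the budget email, the follow-up, the out-of-office reply, the reply from legal, and the vendor quote — 5 in all.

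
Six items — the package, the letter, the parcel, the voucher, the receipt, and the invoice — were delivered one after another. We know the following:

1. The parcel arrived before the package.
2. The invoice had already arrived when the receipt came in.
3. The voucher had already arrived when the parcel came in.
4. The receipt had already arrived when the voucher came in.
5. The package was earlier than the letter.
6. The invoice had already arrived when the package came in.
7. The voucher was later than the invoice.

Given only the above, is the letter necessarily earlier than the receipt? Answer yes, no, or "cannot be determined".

Tracing the constraints gives the receipt → the voucher → the parcel → the package → the letter, so the receipt must come before the letter.
That means the letter cannot be before the receipt.

no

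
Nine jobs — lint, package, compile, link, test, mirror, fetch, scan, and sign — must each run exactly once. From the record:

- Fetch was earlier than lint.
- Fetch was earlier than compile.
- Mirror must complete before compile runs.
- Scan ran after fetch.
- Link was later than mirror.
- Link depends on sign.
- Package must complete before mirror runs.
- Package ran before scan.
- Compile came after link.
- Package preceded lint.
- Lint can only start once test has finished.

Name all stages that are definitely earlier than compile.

fetch, link, mirror, package, sign

Directly stated before compile: fetch, link, and mirror.
Package reaches compile via package → mirror → compile.
Sign reaches compile via sign → link → compile.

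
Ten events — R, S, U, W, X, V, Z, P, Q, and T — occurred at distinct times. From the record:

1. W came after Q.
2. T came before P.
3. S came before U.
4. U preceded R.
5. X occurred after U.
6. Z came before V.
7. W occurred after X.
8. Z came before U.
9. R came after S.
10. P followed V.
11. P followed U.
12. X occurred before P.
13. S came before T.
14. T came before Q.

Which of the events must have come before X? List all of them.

S, U, Z

Directly stated before X: U.
S reaches X via S → U → X.
Z reaches X via Z → U → X.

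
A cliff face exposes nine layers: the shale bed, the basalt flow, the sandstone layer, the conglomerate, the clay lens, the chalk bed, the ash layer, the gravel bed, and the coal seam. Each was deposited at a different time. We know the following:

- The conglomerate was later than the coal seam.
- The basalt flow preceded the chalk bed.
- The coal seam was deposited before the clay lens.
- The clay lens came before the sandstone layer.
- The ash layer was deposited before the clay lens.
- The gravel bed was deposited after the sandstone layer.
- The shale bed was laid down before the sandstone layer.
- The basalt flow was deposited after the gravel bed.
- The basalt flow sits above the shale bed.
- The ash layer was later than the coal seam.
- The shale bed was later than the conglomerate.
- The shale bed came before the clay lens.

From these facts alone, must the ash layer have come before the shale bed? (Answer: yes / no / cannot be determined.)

cannot be determined

No chain of stated constraints runs from the ash layer to the shale bed, and none runs from the shale bed to the ash layer either.
So the relative order of the ash layer and the shale bed is not fixed by the given facts.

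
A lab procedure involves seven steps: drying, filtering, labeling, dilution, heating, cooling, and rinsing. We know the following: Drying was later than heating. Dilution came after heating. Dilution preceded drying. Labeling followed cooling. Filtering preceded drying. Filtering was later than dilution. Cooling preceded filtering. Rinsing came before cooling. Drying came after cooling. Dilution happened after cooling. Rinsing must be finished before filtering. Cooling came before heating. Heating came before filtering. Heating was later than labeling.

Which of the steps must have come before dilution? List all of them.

cooling, heating, labeling, rinsing

Directly stated before dilution: cooling and heating.
Labeling reaches dilution via labeling → heating → dilution.
Rinsing reaches dilution via rinsing → cooling → dilution.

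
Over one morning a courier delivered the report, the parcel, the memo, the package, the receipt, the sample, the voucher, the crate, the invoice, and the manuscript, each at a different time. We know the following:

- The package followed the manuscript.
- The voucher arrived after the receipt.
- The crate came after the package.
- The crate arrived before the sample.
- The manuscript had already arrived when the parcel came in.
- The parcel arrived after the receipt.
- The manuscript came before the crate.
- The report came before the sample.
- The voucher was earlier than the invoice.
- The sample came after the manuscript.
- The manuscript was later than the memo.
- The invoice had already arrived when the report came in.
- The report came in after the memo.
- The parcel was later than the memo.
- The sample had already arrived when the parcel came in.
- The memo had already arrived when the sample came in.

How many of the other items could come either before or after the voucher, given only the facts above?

Forced before the voucher: the receipt; forced after the voucher: the invoice, the parcel, the report, and the sample.
That leaves the crate, the manuscript, the memo, and the package with no forced order relative to the voucher — 4.

4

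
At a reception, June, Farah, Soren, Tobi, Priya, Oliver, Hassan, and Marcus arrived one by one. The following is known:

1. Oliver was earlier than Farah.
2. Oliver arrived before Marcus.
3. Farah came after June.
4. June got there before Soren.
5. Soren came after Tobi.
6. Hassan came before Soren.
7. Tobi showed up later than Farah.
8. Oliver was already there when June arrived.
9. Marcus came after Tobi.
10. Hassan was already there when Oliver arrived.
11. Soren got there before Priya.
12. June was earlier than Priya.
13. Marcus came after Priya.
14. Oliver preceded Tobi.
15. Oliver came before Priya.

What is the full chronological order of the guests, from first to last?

Hassan, Oliver, June, Farah, Tobi, Soren, Priya, Marcus

The constraints fix every adjacent pair, so only one ordering works:
Hassan → Oliver → June → Farah → Tobi → Soren → Priya → Marcus.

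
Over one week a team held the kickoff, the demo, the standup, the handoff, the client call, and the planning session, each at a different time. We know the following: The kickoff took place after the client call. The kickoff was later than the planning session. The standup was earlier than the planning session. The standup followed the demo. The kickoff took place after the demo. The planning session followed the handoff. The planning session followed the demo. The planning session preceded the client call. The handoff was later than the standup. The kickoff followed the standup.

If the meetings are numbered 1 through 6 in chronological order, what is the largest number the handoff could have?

3

The handoff must come before the client call, the kickoff, and the planning session — 3 meetings forced after it.
Everything else can be placed before the handoff in some valid order, so the handoff can sit as late as position 6 − 3 = 3.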